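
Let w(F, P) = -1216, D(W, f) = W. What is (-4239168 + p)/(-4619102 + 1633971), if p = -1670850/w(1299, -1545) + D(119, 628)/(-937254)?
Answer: 1207454355384989/850539094963296 ≈ 1.4196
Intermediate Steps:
p = 391502675299/284925216 (p = -1670850/(-1216) + 119/(-937254) = -1670850*(-1/1216) + 119*(-1/937254) = 835425/608 - 119/937254 = 391502675299/284925216 ≈ 1374.1)
(-4239168 + p)/(-4619102 + 1633971) = (-4239168 + 391502675299/284925216)/(-4619102 + 1633971) = -1207454355384989/284925216/(-2985131) = -1207454355384989/284925216*(-1/2985131) = 1207454355384989/850539094963296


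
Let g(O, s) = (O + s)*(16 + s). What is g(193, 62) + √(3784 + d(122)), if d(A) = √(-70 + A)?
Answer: 19890 + √(3784 + 2*√13) ≈ 19952.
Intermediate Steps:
g(O, s) = (16 + s)*(O + s)
g(193, 62) + √(3784 + d(122)) = (62² + 16*193 + 16*62 + 193*62) + √(3784 + √(-70 + 122)) = (3844 + 3088 + 992 + 11966) + √(3784 + √52) = 19890 + √(3784 + 2*√13)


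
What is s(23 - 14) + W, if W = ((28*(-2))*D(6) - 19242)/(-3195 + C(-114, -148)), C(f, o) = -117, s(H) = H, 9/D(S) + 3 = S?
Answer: 8203/552 ≈ 14.861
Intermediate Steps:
D(S) = 9/(-3 + S)
W = 3235/552 (W = ((28*(-2))*(9/(-3 + 6)) - 19242)/(-3195 - 117) = (-504/3 - 19242)/(-3312) = (-504/3 - 19242)*(-1/3312) = (-56*3 - 19242)*(-1/3312) = (-168 - 19242)*(-1/3312) = -19410*(-1/3312) = 3235/552 ≈ 5.8605)
s(23 - 14) + W = (23 - 14) + 3235/552 = 9 + 3235/552 = 8203/552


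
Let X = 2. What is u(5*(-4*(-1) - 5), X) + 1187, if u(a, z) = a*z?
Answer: 1177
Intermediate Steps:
u(5*(-4*(-1) - 5), X) + 1187 = (5*(-4*(-1) - 5))*2 + 1187 = (5*(4 - 5))*2 + 1187 = (5*(-1))*2 + 1187 = -5*2 + 1187 = -10 + 1187 = 1177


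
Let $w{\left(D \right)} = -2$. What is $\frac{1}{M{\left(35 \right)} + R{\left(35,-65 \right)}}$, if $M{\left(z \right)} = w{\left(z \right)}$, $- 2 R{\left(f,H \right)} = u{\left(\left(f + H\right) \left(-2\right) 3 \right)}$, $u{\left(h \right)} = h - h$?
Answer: $- \frac{1}{2} \approx -0.5$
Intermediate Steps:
$u{\left(h \right)} = 0$
$R{\left(f,H \right)} = 0$ ($R{\left(f,H \right)} = \left(- \frac{1}{2}\right) 0 = 0$)
$M{\left(z \right)} = -2$
$\frac{1}{M{\left(35 \right)} + R{\left(35,-65 \right)}} = \frac{1}{-2 + 0} = \frac{1}{-2} = - \frac{1}{2}$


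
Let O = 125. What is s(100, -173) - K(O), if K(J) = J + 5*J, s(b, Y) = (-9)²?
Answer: -669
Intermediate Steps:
s(b, Y) = 81
K(J) = 6*J
s(100, -173) - K(O) = 81 - 6*125 = 81 - 1*750 = 81 - 750 = -669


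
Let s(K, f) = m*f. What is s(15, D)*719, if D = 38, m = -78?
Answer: -2131116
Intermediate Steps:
s(K, f) = -78*f
s(15, D)*719 = -78*38*719 = -2964*719 = -2131116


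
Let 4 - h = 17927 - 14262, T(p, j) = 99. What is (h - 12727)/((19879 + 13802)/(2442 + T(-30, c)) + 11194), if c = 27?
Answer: -816508/558385 ≈ -1.4623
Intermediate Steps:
h = -3661 (h = 4 - (17927 - 14262) = 4 - 1*3665 = 4 - 3665 = -3661)
(h - 12727)/((19879 + 13802)/(2442 + T(-30, c)) + 11194) = (-3661 - 12727)/((19879 + 13802)/(2442 + 99) + 11194) = -16388/(33681/2541 + 11194) = -16388/(33681*(1/2541) + 11194) = -16388/(11227/847 + 11194) = -16388/9492545/847 = -16388*847/9492545 = -816508/558385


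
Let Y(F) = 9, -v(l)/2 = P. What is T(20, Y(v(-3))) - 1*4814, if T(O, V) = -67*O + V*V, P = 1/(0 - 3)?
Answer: -6073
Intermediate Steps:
P = -⅓ (P = 1/(-3) = -⅓ ≈ -0.33333)
v(l) = ⅔ (v(l) = -2*(-⅓) = ⅔)
T(O, V) = V² - 67*O (T(O, V) = -67*O + V² = V² - 67*O)
T(20, Y(v(-3))) - 1*4814 = (9² - 67*20) - 1*4814 = (81 - 1340) - 4814 = -1259 - 4814 = -6073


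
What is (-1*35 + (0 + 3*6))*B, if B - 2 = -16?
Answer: 238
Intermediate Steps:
B = -14 (B = 2 - 16 = -14)
(-1*35 + (0 + 3*6))*B = (-1*35 + (0 + 3*6))*(-14) = (-35 + (0 + 18))*(-14) = (-35 + 18)*(-14) = -17*(-14) = 238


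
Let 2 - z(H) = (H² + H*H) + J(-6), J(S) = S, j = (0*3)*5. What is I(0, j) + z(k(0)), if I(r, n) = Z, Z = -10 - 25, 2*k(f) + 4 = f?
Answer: -35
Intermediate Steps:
k(f) = -2 + f/2
Z = -35
j = 0 (j = 0*5 = 0)
z(H) = 8 - 2*H² (z(H) = 2 - ((H² + H*H) - 6) = 2 - ((H² + H²) - 6) = 2 - (2*H² - 6) = 2 - (-6 + 2*H²) = 2 + (6 - 2*H²) = 8 - 2*H²)
I(r, n) = -35
I(0, j) + z(k(0)) = -35 + (8 - 2*(-2 + (½)*0)²) = -35 + (8 - 2*(-2 + 0)²) = -35 + (8 - 2*(-2)²) = -35 + (8 - 2*4) = -35 + (8 - 8) = -35 + 0 = -35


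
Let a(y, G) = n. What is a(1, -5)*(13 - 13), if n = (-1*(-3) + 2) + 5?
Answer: 0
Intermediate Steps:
n = 10 (n = (3 + 2) + 5 = 5 + 5 = 10)
a(y, G) = 10
a(1, -5)*(13 - 13) = 10*(13 - 13) = 10*0 = 0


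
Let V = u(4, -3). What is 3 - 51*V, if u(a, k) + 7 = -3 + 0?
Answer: 513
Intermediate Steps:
u(a, k) = -10 (u(a, k) = -7 + (-3 + 0) = -7 - 3 = -10)
V = -10
3 - 51*V = 3 - 51*(-10) = 3 + 510 = 513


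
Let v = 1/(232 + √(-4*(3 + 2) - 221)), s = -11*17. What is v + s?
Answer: -10109923/54065 - I*√241/54065 ≈ -187.0 - 0.00028714*I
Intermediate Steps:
s = -187
v = 1/(232 + I*√241) (v = 1/(232 + √(-4*5 - 221)) = 1/(232 + √(-20 - 221)) = 1/(232 + √(-241)) = 1/(232 + I*√241) ≈ 0.0042911 - 0.00028714*I)
v + s = (232/54065 - I*√241/54065) - 187 = -10109923/54065 - I*√241/54065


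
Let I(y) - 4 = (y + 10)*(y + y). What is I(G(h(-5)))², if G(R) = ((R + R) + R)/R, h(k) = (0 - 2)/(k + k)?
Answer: 6724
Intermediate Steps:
h(k) = -1/k (h(k) = -2*1/(2*k) = -1/k)
G(R) = 3 (G(R) = (2*R + R)/R = (3*R)/R = 3)
I(y) = 4 + 2*y*(10 + y) (I(y) = 4 + (y + 10)*(y + y) = 4 + (10 + y)*(2*y) = 4 + 2*y*(10 + y))
I(G(h(-5)))² = (4 + 2*3² + 20*3)² = (4 + 2*9 + 60)² = (4 + 18 + 60)² = 82² = 6724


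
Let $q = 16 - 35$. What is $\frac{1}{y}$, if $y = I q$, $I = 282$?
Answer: $- \frac{1}{5358} \approx -0.00018664$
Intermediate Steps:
$q = -19$ ($q = 16 - 35 = -19$)
$y = -5358$ ($y = 282 \left(-19\right) = -5358$)
$\frac{1}{y} = \frac{1}{-5358} = - \frac{1}{5358}$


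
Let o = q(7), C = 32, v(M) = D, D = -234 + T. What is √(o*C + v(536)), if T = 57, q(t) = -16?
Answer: I*√689 ≈ 26.249*I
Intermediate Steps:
D = -177 (D = -234 + 57 = -177)
v(M) = -177
o = -16
√(o*C + v(536)) = √(-16*32 - 177) = √(-512 - 177) = √(-689) = I*√689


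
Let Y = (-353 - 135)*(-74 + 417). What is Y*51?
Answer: -8536584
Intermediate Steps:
Y = -167384 (Y = -488*343 = -167384)
Y*51 = -167384*51 = -8536584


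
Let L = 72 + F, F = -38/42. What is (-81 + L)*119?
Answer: -3536/3 ≈ -1178.7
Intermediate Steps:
F = -19/21 (F = -38*1/42 = -19/21 ≈ -0.90476)
L = 1493/21 (L = 72 - 19/21 = 1493/21 ≈ 71.095)
(-81 + L)*119 = (-81 + 1493/21)*119 = -208/21*119 = -3536/3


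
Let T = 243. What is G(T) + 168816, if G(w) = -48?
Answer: 168768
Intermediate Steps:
G(T) + 168816 = -48 + 168816 = 168768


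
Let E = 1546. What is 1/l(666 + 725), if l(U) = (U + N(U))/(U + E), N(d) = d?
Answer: 2937/2782 ≈ 1.0557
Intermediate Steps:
l(U) = 2*U/(1546 + U) (l(U) = (U + U)/(U + 1546) = (2*U)/(1546 + U) = 2*U/(1546 + U))
1/l(666 + 725) = 1/(2*(666 + 725)/(1546 + (666 + 725))) = 1/(2*1391/(1546 + 1391)) = 1/(2*1391/2937) = 1/(2*1391*(1/2937)) = 1/(2782/2937) = 2937/2782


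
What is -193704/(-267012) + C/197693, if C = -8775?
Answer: 2995907881/4398866943 ≈ 0.68106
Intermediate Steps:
-193704/(-267012) + C/197693 = -193704/(-267012) - 8775/197693 = -193704*(-1/267012) - 8775*1/197693 = 16142/22251 - 8775/197693 = 2995907881/4398866943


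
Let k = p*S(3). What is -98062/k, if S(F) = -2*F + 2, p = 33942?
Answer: 49031/67884 ≈ 0.72228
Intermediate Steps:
S(F) = 2 - 2*F
k = -135768 (k = 33942*(2 - 2*3) = 33942*(2 - 6) = 33942*(-4) = -135768)
-98062/k = -98062/(-135768) = -98062*(-1/135768) = 49031/67884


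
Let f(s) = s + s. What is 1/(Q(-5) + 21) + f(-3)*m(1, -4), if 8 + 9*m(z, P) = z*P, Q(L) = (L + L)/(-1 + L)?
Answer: 547/68 ≈ 8.0441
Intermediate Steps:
f(s) = 2*s
Q(L) = 2*L/(-1 + L) (Q(L) = (2*L)/(-1 + L) = 2*L/(-1 + L))
m(z, P) = -8/9 + P*z/9 (m(z, P) = -8/9 + (z*P)/9 = -8/9 + (P*z)/9 = -8/9 + P*z/9)
1/(Q(-5) + 21) + f(-3)*m(1, -4) = 1/(2*(-5)/(-1 - 5) + 21) + (2*(-3))*(-8/9 + (⅑)*(-4)*1) = 1/(2*(-5)/(-6) + 21) - 6*(-8/9 - 4/9) = 1/(2*(-5)*(-⅙) + 21) - 6*(-4/3) = 1/(5/3 + 21) + 8 = 1/(68/3) + 8 = 3/68 + 8 = 547/68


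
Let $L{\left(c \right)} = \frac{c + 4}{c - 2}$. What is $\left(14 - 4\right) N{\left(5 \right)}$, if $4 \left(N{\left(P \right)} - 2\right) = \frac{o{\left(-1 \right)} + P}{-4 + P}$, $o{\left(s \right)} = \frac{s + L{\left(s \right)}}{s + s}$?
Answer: $35$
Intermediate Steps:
$L{\left(c \right)} = \frac{4 + c}{-2 + c}$
$o{\left(s \right)} = \frac{s + \frac{4 + s}{-2 + s}}{2 s}$ ($o{\left(s \right)} = \frac{s + \frac{4 + s}{-2 + s}}{s + s} = \frac{s + \frac{4 + s}{-2 + s}}{2 s}$)
$N{\left(P \right)} = 2 + \frac{1 + P}{4 \left(-4 + P\right)}$ ($N{\left(P \right)} = 2 + \frac{\left(\frac{4 + \left(-1\right)^{2} - -1}{2 \left(-1\right) \left(-2 - 1\right)} + P\right) \frac{1}{-4 + P}}{4} = 2 + \frac{\left(\frac{1}{2} \left(-1\right) \frac{1}{-3} \left(4 + 1 + 1\right) + P\right) \frac{1}{-4 + P}}{4} = 2 + \frac{\left(\frac{1}{2} \left(-1\right) \left(- \frac{1}{3}\right) 6 + P\right) \frac{1}{-4 + P}}{4} = 2 + \frac{\left(1 + P\right) \frac{1}{-4 + P}}{4} = 2 + \frac{\frac{1}{-4 + P} \left(1 + P\right)}{4} = 2 + \frac{1 + P}{4 \left(-4 + P\right)}$)
$\left(14 - 4\right) N{\left(5 \right)} = \left(14 - 4\right) \frac{-31 + 9 \cdot 5}{4 \left(-4 + 5\right)} = 10 \frac{-31 + 45}{4 \cdot 1} = 10 \cdot \frac{1}{4} \cdot 1 \cdot 14 = 10 \cdot \frac{7}{2} = 35$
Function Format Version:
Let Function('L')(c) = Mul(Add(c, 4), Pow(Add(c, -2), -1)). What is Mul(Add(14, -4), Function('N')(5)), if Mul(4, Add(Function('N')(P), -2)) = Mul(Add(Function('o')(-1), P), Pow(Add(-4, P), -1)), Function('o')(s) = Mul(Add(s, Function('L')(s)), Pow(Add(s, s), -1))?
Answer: 35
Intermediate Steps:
Function('L')(c) = Mul(Pow(Add(-2, c), -1), Add(4, c)) (Function('L')(c) = Mul(Add(4, c), Pow(Add(-2, c), -1)) = Mul(Pow(Add(-2, c), -1), Add(4, c)))
Function('o')(s) = Mul(Rational(1, 2), Pow(s, -1), Add(s, Mul(Pow(Add(-2, s), -1), Add(4, s)))) (Function('o')(s) = Mul(Add(s, Mul(Pow(Add(-2, s), -1), Add(4, s))), Pow(Add(s, s), -1)) = Mul(Add(s, Mul(Pow(Add(-2, s), -1), Add(4, s))), Pow(Mul(2, s), -1)) = Mul(Add(s, Mul(Pow(Add(-2, s), -1), Add(4, s))), Mul(Rational(1, 2), Pow(s, -1))) = Mul(Rational(1, 2), Pow(s, -1), Add(s, Mul(Pow(Add(-2, s), -1), Add(4, s)))))
Function('N')(P) = Add(2, Mul(Rational(1, 4), Pow(Add(-4, P), -1), Add(1, P))) (Function('N')(P) = Add(2, Mul(Rational(1, 4), Mul(Add(Mul(Rational(1, 2), Pow(-1, -1), Pow(Add(-2, -1), -1), Add(4, Pow(-1, 2), Mul(-1, -1))), P), Pow(Add(-4, P), -1)))) = Add(2, Mul(Rational(1, 4), Mul(Add(Mul(Rational(1, 2), -1, Pow(-3, -1), Add(4, 1, 1)), P), Pow(Add(-4, P), -1)))) = Add(2, Mul(Rational(1, 4), Mul(Add(Mul(Rational(1, 2), -1, Rational(-1, 3), 6), P), Pow(Add(-4, P), -1)))) = Add(2, Mul(Rational(1, 4), Mul(Add(1, P), Pow(Add(-4, P), -1)))) = Add(2, Mul(Rational(1, 4), Mul(Pow(Add(-4, P), -1), Add(1, P)))) = Add(2, Mul(Rational(1, 4), Pow(Add(-4, P), -1), Add(1, P))))
Mul(Add(14, -4), Function('N')(5)) = Mul(Add(14, -4), Mul(Rational(1, 4), Pow(Add(-4, 5), -1), Add(-31, Mul(9, 5)))) = Mul(10, Mul(Rational(1, 4), Pow(1, -1), Add(-31, 45))) = Mul(10, Mul(Rational(1, 4), 1, 14)) = Mul(10, Rational(7, 2)) = 35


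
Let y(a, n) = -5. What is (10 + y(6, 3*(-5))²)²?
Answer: 1225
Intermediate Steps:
(10 + y(6, 3*(-5))²)² = (10 + (-5)²)² = (10 + 25)² = 35² = 1225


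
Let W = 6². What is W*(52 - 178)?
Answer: -4536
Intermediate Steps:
W = 36
W*(52 - 178) = 36*(52 - 178) = 36*(-126) = -4536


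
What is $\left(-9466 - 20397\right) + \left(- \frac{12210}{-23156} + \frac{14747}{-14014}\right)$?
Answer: $- \frac{173052826239}{5794789} \approx -29864.0$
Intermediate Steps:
$\left(-9466 - 20397\right) + \left(- \frac{12210}{-23156} + \frac{14747}{-14014}\right) = -29863 + \left(\left(-12210\right) \left(- \frac{1}{23156}\right) + 14747 \left(- \frac{1}{14014}\right)\right) = -29863 + \left(\frac{6105}{11578} - \frac{14747}{14014}\right) = -29863 - \frac{3042332}{5794789} = - \frac{173052826239}{5794789}$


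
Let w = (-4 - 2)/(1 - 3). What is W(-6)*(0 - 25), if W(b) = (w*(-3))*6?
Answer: 1350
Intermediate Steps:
w = 3 (w = -6/(-2) = -6*(-½) = 3)
W(b) = -54 (W(b) = (3*(-3))*6 = -9*6 = -54)
W(-6)*(0 - 25) = -54*(0 - 25) = -54*(-25) = 1350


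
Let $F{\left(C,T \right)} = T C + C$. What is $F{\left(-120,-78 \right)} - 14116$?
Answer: $-4876$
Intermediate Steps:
$F{\left(C,T \right)} = C + C T$ ($F{\left(C,T \right)} = C T + C = C + C T$)
$F{\left(-120,-78 \right)} - 14116 = - 120 \left(1 - 78\right) - 14116 = \left(-120\right) \left(-77\right) - 14116 = 9240 - 14116 = -4876$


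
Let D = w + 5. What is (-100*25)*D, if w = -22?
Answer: 42500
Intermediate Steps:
D = -17 (D = -22 + 5 = -17)
(-100*25)*D = -100*25*(-17) = -20*125*(-17) = -2500*(-17) = 42500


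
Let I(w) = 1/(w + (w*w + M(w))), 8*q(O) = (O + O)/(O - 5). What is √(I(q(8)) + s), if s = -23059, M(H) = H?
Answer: I*√368935/4 ≈ 151.85*I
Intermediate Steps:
q(O) = O/(4*(-5 + O)) (q(O) = ((O + O)/(O - 5))/8 = ((2*O)/(-5 + O))/8 = (2*O/(-5 + O))/8 = O/(4*(-5 + O)))
I(w) = 1/(w² + 2*w) (I(w) = 1/(w + (w*w + w)) = 1/(w + (w² + w)) = 1/(w + (w + w²)) = 1/(w² + 2*w))
√(I(q(8)) + s) = √(1/((((¼)*8/(-5 + 8)))*(2 + (¼)*8/(-5 + 8))) - 23059) = √(1/((((¼)*8/3))*(2 + (¼)*8/3)) - 23059) = √(1/((((¼)*8*(⅓)))*(2 + (¼)*8*(⅓))) - 23059) = √(1/((⅔)*(2 + ⅔)) - 23059) = √(3/(2*(8/3)) - 23059) = √((3/2)*(3/8) - 23059) = √(9/16 - 23059) = √(-368935/16) = I*√368935/4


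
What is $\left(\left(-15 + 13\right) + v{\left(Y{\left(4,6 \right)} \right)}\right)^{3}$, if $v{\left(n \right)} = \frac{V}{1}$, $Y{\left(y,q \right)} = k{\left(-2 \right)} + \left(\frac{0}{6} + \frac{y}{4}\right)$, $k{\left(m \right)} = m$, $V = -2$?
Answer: $-64$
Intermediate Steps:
$Y{\left(y,q \right)} = -2 + \frac{y}{4}$ ($Y{\left(y,q \right)} = -2 + \left(\frac{0}{6} + \frac{y}{4}\right) = -2 + \left(0 \cdot \frac{1}{6} + y \frac{1}{4}\right) = -2 + \left(0 + \frac{y}{4}\right) = -2 + \frac{y}{4}$)
$v{\left(n \right)} = -2$ ($v{\left(n \right)} = - \frac{2}{1} = \left(-2\right) 1 = -2$)
$\left(\left(-15 + 13\right) + v{\left(Y{\left(4,6 \right)} \right)}\right)^{3} = \left(\left(-15 + 13\right) - 2\right)^{3} = \left(-2 - 2\right)^{3} = \left(-4\right)^{3} = -64$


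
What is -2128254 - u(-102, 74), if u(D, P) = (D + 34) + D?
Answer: -2128084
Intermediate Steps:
u(D, P) = 34 + 2*D (u(D, P) = (34 + D) + D = 34 + 2*D)
-2128254 - u(-102, 74) = -2128254 - (34 + 2*(-102)) = -2128254 - (34 - 204) = -2128254 - 1*(-170) = -2128254 + 170 = -2128084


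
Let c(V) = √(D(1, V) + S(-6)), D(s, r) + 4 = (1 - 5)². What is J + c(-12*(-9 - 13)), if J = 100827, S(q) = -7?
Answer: 100827 + √5 ≈ 1.0083e+5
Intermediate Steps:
D(s, r) = 12 (D(s, r) = -4 + (1 - 5)² = -4 + (-4)² = -4 + 16 = 12)
c(V) = √5 (c(V) = √(12 - 7) = √5)
J + c(-12*(-9 - 13)) = 100827 + √5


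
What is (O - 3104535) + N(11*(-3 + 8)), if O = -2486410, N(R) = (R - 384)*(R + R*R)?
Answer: -6604265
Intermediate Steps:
N(R) = (-384 + R)*(R + R²)
(O - 3104535) + N(11*(-3 + 8)) = (-2486410 - 3104535) + (11*(-3 + 8))*(-384 + (11*(-3 + 8))² - 4213*(-3 + 8)) = -5590945 + (11*5)*(-384 + (11*5)² - 4213*5) = -5590945 + 55*(-384 + 55² - 383*55) = -5590945 + 55*(-384 + 3025 - 21065) = -5590945 + 55*(-18424) = -5590945 - 1013320 = -6604265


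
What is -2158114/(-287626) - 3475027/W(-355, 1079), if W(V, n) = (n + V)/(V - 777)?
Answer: 141430593709450/26030153 ≈ 5.4333e+6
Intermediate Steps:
W(V, n) = (V + n)/(-777 + V)
-2158114/(-287626) - 3475027/W(-355, 1079) = -2158114/(-287626) - 3475027*(-777 - 355)/(-355 + 1079) = -2158114*(-1/287626) - 3475027/(724/(-1132)) = 1079057/143813 - 3475027/((-1/1132*724)) = 1079057/143813 - 3475027/(-181/283) = 1079057/143813 - 3475027*(-283/181) = 1079057/143813 + 983432641/181 = 141430593709450/26030153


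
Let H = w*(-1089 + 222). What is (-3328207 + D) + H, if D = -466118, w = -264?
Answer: -3565437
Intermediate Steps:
H = 228888 (H = -264*(-1089 + 222) = -264*(-867) = 228888)
(-3328207 + D) + H = (-3328207 - 466118) + 228888 = -3794325 + 228888 = -3565437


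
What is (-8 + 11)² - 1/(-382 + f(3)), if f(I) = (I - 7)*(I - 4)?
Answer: 3403/378 ≈ 9.0026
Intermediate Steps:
f(I) = (-7 + I)*(-4 + I)
(-8 + 11)² - 1/(-382 + f(3)) = (-8 + 11)² - 1/(-382 + (28 + 3² - 11*3)) = 3² - 1/(-382 + (28 + 9 - 33)) = 9 - 1/(-382 + 4) = 9 - 1/(-378) = 9 - 1*(-1/378) = 9 + 1/378 = 3403/378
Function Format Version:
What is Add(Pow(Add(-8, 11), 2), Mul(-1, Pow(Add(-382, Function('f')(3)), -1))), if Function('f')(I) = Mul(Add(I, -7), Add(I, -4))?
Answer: Rational(3403, 378) ≈ 9.0026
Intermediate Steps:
Function('f')(I) = Mul(Add(-7, I), Add(-4, I))
Add(Pow(Add(-8, 11), 2), Mul(-1, Pow(Add(-382, Function('f')(3)), -1))) = Add(Pow(Add(-8, 11), 2), Mul(-1, Pow(Add(-382, Add(28, Pow(3, 2), Mul(-11, 3))), -1))) = Add(Pow(3, 2), Mul(-1, Pow(Add(-382, Add(28, 9, -33)), -1))) = Add(9, Mul(-1, Pow(Add(-382, 4), -1))) = Add(9, Mul(-1, Pow(-378, -1))) = Add(9, Mul(-1, Rational(-1, 378))) = Add(9, Rational(1, 378)) = Rational(3403, 378)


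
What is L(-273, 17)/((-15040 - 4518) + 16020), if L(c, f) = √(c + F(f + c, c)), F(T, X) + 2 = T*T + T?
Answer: -√65005/3538 ≈ -0.072064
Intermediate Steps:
F(T, X) = -2 + T + T² (F(T, X) = -2 + (T*T + T) = -2 + (T² + T) = -2 + (T + T²) = -2 + T + T²)
L(c, f) = √(-2 + f + (c + f)² + 2*c) (L(c, f) = √(c + (-2 + (f + c) + (f + c)²)) = √(c + (-2 + (c + f) + (c + f)²)) = √(c + (-2 + c + f + (c + f)²)) = √(-2 + f + (c + f)² + 2*c))
L(-273, 17)/((-15040 - 4518) + 16020) = √(-2 + 17 + (-273 + 17)² + 2*(-273))/((-15040 - 4518) + 16020) = √(-2 + 17 + (-256)² - 546)/(-19558 + 16020) = √(-2 + 17 + 65536 - 546)/(-3538) = √65005*(-1/3538) = -√65005/3538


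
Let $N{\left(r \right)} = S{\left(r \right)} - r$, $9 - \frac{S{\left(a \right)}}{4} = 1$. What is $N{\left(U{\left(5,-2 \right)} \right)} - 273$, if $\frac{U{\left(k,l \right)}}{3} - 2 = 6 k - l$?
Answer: $-343$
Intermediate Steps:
$S{\left(a \right)} = 32$ ($S{\left(a \right)} = 36 - 4 = 32$)
$U{\left(k,l \right)} = 6 - 3 l + 18 k$ ($U{\left(k,l \right)} = 6 + 3 \left(6 k - l\right) = 6 + 3 \left(- l + 6 k\right) = 6 + \left(- 3 l + 18 k\right) = 6 - 3 l + 18 k$)
$N{\left(r \right)} = 32 - r$
$N{\left(U{\left(5,-2 \right)} \right)} - 273 = \left(32 - \left(6 - -6 + 18 \cdot 5\right)\right) - 273 = \left(32 - \left(6 + 6 + 90\right)\right) - 273 = \left(32 - 102\right) - 273 = -70 - 273 = -343$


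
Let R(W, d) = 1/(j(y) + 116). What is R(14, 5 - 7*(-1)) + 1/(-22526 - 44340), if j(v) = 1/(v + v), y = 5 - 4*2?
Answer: 400501/46471870 ≈ 0.0086181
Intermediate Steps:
y = -3 (y = 5 - 8 = -3)
j(v) = 1/(2*v)
R(W, d) = 6/695 (R(W, d) = 1/((½)/(-3) + 116) = 1/((½)*(-⅓) + 116) = 1/(-⅙ + 116) = 1/(695/6) = 6/695)
R(14, 5 - 7*(-1)) + 1/(-22526 - 44340) = 6/695 + 1/(-22526 - 44340) = 6/695 + 1/(-66866) = 6/695 - 1/66866 = 400501/46471870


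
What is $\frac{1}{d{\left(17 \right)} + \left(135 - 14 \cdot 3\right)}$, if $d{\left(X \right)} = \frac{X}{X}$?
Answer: $\frac{1}{94} \approx 0.010638$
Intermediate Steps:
$d{\left(X \right)} = 1$
$\frac{1}{d{\left(17 \right)} + \left(135 - 14 \cdot 3\right)} = \frac{1}{1 + \left(135 - 14 \cdot 3\right)} = \frac{1}{1 + \left(135 - 42\right)} = \frac{1}{1 + 93} = \frac{1}{94}$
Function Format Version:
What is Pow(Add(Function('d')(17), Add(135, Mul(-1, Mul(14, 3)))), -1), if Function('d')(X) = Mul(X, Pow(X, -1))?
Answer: Rational(1, 94) ≈ 0.010638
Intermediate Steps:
Function('d')(X) = 1
Pow(Add(Function('d')(17), Add(135, Mul(-1, Mul(14, 3)))), -1) = Pow(Add(1, Add(135, Mul(-1, Mul(14, 3)))), -1) = Pow(Add(1, Add(135, Mul(-1, 42))), -1) = Pow(Add(1, Add(135, -42)), -1) = Pow(Add(1, 93), -1) = Pow(94, -1) = Rational(1, 94)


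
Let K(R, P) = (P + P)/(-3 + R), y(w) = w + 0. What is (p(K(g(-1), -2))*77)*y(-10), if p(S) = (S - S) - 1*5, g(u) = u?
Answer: 3850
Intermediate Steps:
y(w) = w
K(R, P) = 2*P/(-3 + R) (K(R, P) = (2*P)/(-3 + R) = 2*P/(-3 + R))
p(S) = -5 (p(S) = 0 - 5 = -5)
(p(K(g(-1), -2))*77)*y(-10) = -5*77*(-10) = -385*(-10) = 3850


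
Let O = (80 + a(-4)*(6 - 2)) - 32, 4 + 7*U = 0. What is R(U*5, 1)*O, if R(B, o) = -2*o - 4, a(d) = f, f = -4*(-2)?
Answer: -480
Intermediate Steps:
f = 8
a(d) = 8
U = -4/7 (U = -4/7 + (1/7)*0 = -4/7 + 0 = -4/7 ≈ -0.57143)
O = 80 (O = (80 + 8*(6 - 2)) - 32 = (80 + 8*4) - 32 = (80 + 32) - 32 = 112 - 32 = 80)
R(B, o) = -4 - 2*o
R(U*5, 1)*O = (-4 - 2*1)*80 = (-4 - 2)*80 = -6*80 = -480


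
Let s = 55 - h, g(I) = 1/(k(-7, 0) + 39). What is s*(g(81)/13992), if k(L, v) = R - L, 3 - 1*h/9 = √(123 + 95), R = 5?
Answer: 7/178398 + √218/79288 ≈ 0.00022546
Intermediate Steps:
h = 27 - 9*√218 (h = 27 - 9*√(123 + 95) = 27 - 9*√218 ≈ -105.88)
k(L, v) = 5 - L
g(I) = 1/51 (g(I) = 1/((5 - 1*(-7)) + 39) = 1/((5 + 7) + 39) = 1/(12 + 39) = 1/51)
s = 28 + 9*√218 (s = 55 - (27 - 9*√218) = 55 + (-27 + 9*√218) = 28 + 9*√218 ≈ 160.88)
s*(g(81)/13992) = (28 + 9*√218)*((1/51)/13992) = (28 + 9*√218)*((1/51)*(1/13992)) = (28 + 9*√218)*(1/713592) = 7/178398 + √218/79288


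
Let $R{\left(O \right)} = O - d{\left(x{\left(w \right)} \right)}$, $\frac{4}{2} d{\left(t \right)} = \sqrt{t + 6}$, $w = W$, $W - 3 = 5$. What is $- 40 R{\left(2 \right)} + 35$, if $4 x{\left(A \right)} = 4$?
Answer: $-45 + 20 \sqrt{7} \approx 7.915$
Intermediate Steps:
$W = 8$ ($W = 3 + 5 = 8$)
$w = 8$
$x{\left(A \right)} = 1$ ($x{\left(A \right)} = \frac{1}{4} \cdot 4 = 1$)
$d{\left(t \right)} = \frac{\sqrt{6 + t}}{2}$ ($d{\left(t \right)} = \frac{\sqrt{t + 6}}{2} = \frac{\sqrt{6 + t}}{2}$)
$R{\left(O \right)} = O - \frac{\sqrt{7}}{2}$ ($R{\left(O \right)} = O - \frac{\sqrt{6 + 1}}{2} = O - \frac{\sqrt{7}}{2}$)
$- 40 R{\left(2 \right)} + 35 = - 40 \left(2 - \frac{\sqrt{7}}{2}\right) + 35 = \left(-80 + 20 \sqrt{7}\right) + 35 = -45 + 20 \sqrt{7}$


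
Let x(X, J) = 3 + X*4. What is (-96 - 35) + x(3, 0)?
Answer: -116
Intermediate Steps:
x(X, J) = 3 + 4*X
(-96 - 35) + x(3, 0) = (-96 - 35) + (3 + 4*3) = -131 + (3 + 12) = -131 + 15 = -116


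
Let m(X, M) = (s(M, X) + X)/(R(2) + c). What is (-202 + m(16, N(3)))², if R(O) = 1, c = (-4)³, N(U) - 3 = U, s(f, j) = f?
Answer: 162511504/3969 ≈ 40945.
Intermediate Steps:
N(U) = 3 + U
c = -64
m(X, M) = -M/63 - X/63 (m(X, M) = (M + X)/(1 - 64) = (M + X)/(-63) = (M + X)*(-1/63) = -M/63 - X/63)
(-202 + m(16, N(3)))² = (-202 + (-(3 + 3)/63 - 1/63*16))² = (-202 + (-1/63*6 - 16/63))² = (-202 + (-2/21 - 16/63))² = (-202 - 22/63)² = (-12748/63)² = 162511504/3969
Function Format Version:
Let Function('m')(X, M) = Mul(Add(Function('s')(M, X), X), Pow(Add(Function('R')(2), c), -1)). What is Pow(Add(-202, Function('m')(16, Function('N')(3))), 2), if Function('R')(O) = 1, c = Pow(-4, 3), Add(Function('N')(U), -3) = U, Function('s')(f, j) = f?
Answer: Rational(162511504, 3969) ≈ 40945.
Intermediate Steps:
Function('N')(U) = Add(3, U)
c = -64
Function('m')(X, M) = Add(Mul(Rational(-1, 63), M), Mul(Rational(-1, 63), X)) (Function('m')(X, M) = Mul(Add(M, X), Pow(Add(1, -64), -1)) = Mul(Add(M, X), Pow(-63, -1)) = Mul(Add(M, X), Rational(-1, 63)) = Add(Mul(Rational(-1, 63), M), Mul(Rational(-1, 63), X)))
Pow(Add(-202, Function('m')(16, Function('N')(3))), 2) = Pow(Add(-202, Add(Mul(Rational(-1, 63), Add(3, 3)), Mul(Rational(-1, 63), 16))), 2) = Pow(Add(-202, Add(Mul(Rational(-1, 63), 6), Rational(-16, 63))), 2) = Pow(Add(-202, Add(Rational(-2, 21), Rational(-16, 63))), 2) = Pow(Add(-202, Rational(-22, 63)), 2) = Pow(Rational(-12748, 63), 2) = Rational(162511504, 3969)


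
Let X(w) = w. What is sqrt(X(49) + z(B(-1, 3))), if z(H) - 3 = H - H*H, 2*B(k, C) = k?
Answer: sqrt(205)/2 ≈ 7.1589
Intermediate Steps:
B(k, C) = k/2
z(H) = 3 + H - H**2 (z(H) = 3 + (H - H*H) = 3 + (H - H**2) = 3 + H - H**2)
sqrt(X(49) + z(B(-1, 3))) = sqrt(49 + (3 + (1/2)*(-1) - ((1/2)*(-1))**2)) = sqrt(49 + (3 - 1/2 - (-1/2)**2)) = sqrt(49 + (3 - 1/2 - 1*1/4)) = sqrt(49 + (3 - 1/2 - 1/4)) = sqrt(49 + 9/4) = sqrt(205/4) = sqrt(205)/2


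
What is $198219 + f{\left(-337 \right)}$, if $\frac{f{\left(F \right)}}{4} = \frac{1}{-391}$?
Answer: $\frac{77503625}{391} \approx 1.9822 \cdot 10^{5}$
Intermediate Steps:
$f{\left(F \right)} = - \frac{4}{391}$ ($f{\left(F \right)} = \frac{4}{-391} = 4 \left(- \frac{1}{391}\right) = - \frac{4}{391}$)
$198219 + f{\left(-337 \right)} = 198219 - \frac{4}{391} = \frac{77503625}{391}$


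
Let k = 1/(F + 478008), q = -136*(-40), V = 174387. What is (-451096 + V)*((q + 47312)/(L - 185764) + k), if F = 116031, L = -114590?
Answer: 1445179392051761/29736998301 ≈ 48599.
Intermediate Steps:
q = 5440
k = 1/594039 (k = 1/(116031 + 478008) = 1/594039 ≈ 1.6834e-6)
(-451096 + V)*((q + 47312)/(L - 185764) + k) = (-451096 + 174387)*((5440 + 47312)/(-114590 - 185764) + 1/594039) = -276709*(52752/(-300354) + 1/594039) = -276709*(52752*(-1/300354) + 1/594039) = -276709*(-8792/50059 + 1/594039) = -276709*(-5222740829/29736998301) = 1445179392051761/29736998301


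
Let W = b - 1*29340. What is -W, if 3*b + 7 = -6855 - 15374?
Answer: 36752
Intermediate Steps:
b = -7412 (b = -7/3 + (-6855 - 15374)/3 = -7/3 + (1/3)*(-22229) = -7/3 - 22229/3 = -7412)
W = -36752 (W = -7412 - 1*29340 = -7412 - 29340 = -36752)
-W = -1*(-36752) = 36752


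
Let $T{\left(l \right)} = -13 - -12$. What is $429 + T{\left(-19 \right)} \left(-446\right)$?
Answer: $875$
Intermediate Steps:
$T{\left(l \right)} = -1$ ($T{\left(l \right)} = -13 + 12 = -1$)
$429 + T{\left(-19 \right)} \left(-446\right) = 429 - -446 = 429 + 446 = 875$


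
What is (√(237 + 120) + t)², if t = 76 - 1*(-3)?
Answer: (79 + √357)² ≈ 9583.3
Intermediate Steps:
t = 79 (t = 76 + 3 = 79)
(√(237 + 120) + t)² = (√(237 + 120) + 79)² = (√357 + 79)² = (79 + √357)²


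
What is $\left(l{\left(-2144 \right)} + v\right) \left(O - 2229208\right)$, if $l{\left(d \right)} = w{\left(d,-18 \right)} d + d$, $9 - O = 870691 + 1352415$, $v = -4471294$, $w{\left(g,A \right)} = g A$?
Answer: $388306382551230$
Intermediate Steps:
$w{\left(g,A \right)} = A g$
$O = -2223097$ ($O = 9 - \left(870691 + 1352415\right) = 9 - 2223106 = -2223097$)
$l{\left(d \right)} = d - 18 d^{2}$ ($l{\left(d \right)} = - 18 d d + d = - 18 d^{2} + d = d - 18 d^{2}$)
$\left(l{\left(-2144 \right)} + v\right) \left(O - 2229208\right) = \left(- 2144 \left(1 - -38592\right) - 4471294\right) \left(-2223097 - 2229208\right) = \left(- 2144 \left(1 + 38592\right) - 4471294\right) \left(-2223097 - 2229208\right) = \left(\left(-2144\right) 38593 - 4471294\right) \left(-4452305\right) = \left(-82743392 - 4471294\right) \left(-4452305\right) = \left(-87214686\right) \left(-4452305\right) = 388306382551230$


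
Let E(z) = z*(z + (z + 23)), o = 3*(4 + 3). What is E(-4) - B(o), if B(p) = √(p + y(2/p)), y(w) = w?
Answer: -60 - √9303/21 ≈ -64.593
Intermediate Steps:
o = 21 (o = 3*7 = 21)
E(z) = z*(23 + 2*z) (E(z) = z*(z + (23 + z)) = z*(23 + 2*z))
B(p) = √(p + 2/p)
E(-4) - B(o) = -4*(23 + 2*(-4)) - √(21 + 2/21) = -4*(23 - 8) - √(21 + 2*(1/21)) = -4*15 - √(21 + 2/21) = -60 - √(443/21) = -60 - √9303/21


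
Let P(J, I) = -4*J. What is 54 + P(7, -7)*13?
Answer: -310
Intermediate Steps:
54 + P(7, -7)*13 = 54 - 4*7*13 = 54 - 28*13 = 54 - 364 = -310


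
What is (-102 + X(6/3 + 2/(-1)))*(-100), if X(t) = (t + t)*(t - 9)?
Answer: 10200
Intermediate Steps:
X(t) = 2*t*(-9 + t) (X(t) = (2*t)*(-9 + t) = 2*t*(-9 + t))
(-102 + X(6/3 + 2/(-1)))*(-100) = (-102 + 2*(6/3 + 2/(-1))*(-9 + (6/3 + 2/(-1))))*(-100) = (-102 + 2*(6*(1/3) + 2*(-1))*(-9 + (6*(1/3) + 2*(-1))))*(-100) = (-102 + 2*(2 - 2)*(-9 + (2 - 2)))*(-100) = (-102 + 2*0*(-9 + 0))*(-100) = (-102 + 2*0*(-9))*(-100) = (-102 + 0)*(-100) = -102*(-100) = 10200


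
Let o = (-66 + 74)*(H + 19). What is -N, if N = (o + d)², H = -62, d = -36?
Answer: -144400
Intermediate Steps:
o = -344 (o = (-66 + 74)*(-62 + 19) = 8*(-43) = -344)
N = 144400 (N = (-344 - 36)² = (-380)² = 144400)
-N = -1*144400 = -144400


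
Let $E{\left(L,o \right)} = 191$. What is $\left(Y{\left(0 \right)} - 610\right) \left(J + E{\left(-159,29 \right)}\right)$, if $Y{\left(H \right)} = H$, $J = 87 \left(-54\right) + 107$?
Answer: $2684000$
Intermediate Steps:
$J = -4591$ ($J = -4698 + 107 = -4591$)
$\left(Y{\left(0 \right)} - 610\right) \left(J + E{\left(-159,29 \right)}\right) = \left(0 - 610\right) \left(-4591 + 191\right) = \left(-610\right) \left(-4400\right) = 2684000$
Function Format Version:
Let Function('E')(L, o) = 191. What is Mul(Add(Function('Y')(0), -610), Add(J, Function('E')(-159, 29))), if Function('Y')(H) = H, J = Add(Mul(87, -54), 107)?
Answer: 2684000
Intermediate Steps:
J = -4591 (J = Add(-4698, 107) = -4591)
Mul(Add(Function('Y')(0), -610), Add(J, Function('E')(-159, 29))) = Mul(Add(0, -610), Add(-4591, 191)) = Mul(-610, -4400) = 2684000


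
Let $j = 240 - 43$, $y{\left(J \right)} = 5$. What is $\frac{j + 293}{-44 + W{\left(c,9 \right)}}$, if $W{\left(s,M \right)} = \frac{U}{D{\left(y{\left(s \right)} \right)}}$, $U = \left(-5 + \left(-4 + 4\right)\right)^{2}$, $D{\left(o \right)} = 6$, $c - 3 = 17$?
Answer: $- \frac{2940}{239} \approx -12.301$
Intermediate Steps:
$c = 20$ ($c = 3 + 17 = 20$)
$U = 25$ ($U = \left(-5 + 0\right)^{2} = \left(-5\right)^{2} = 25$)
$W{\left(s,M \right)} = \frac{25}{6}$
$j = 197$
$\frac{j + 293}{-44 + W{\left(c,9 \right)}} = \frac{197 + 293}{-44 + \frac{25}{6}} = \frac{490}{- \frac{239}{6}} = 490 \left(- \frac{6}{239}\right) = - \frac{2940}{239}$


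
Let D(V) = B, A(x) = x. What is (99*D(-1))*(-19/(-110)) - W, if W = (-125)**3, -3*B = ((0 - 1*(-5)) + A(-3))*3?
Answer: 9765454/5 ≈ 1.9531e+6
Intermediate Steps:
B = -2 (B = -((0 - 1*(-5)) - 3)*3/3 = -((0 + 5) - 3)*3/3 = -(5 - 3)*3/3 = -2*3/3 = -1/3*6 = -2)
D(V) = -2
W = -1953125
(99*D(-1))*(-19/(-110)) - W = (99*(-2))*(-19/(-110)) - 1*(-1953125) = -(-3762)*(-1)/110 + 1953125 = -198*19/110 + 1953125 = -171/5 + 1953125 = 9765454/5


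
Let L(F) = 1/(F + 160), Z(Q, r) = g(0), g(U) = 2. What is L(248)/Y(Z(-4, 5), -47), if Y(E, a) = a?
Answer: -1/19176 ≈ -5.2149e-5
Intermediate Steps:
Z(Q, r) = 2
L(F) = 1/(160 + F)
L(248)/Y(Z(-4, 5), -47) = 1/((160 + 248)*(-47)) = -1/47/408 = (1/408)*(-1/47) = -1/19176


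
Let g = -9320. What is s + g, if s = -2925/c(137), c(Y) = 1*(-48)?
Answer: -148145/16 ≈ -9259.1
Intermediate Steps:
c(Y) = -48
s = 975/16 (s = -2925/(-48) = -2925*(-1/48) = 975/16 ≈ 60.938)
s + g = 975/16 - 9320 = -148145/16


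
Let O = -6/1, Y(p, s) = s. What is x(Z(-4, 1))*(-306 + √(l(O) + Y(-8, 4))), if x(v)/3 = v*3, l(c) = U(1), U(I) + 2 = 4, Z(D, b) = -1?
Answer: 2754 - 9*√6 ≈ 2732.0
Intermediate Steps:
U(I) = 2 (U(I) = -2 + 4 = 2)
O = -6 (O = -6*1 = -6)
l(c) = 2
x(v) = 9*v (x(v) = 3*(v*3) = 3*(3*v) = 9*v)
x(Z(-4, 1))*(-306 + √(l(O) + Y(-8, 4))) = (9*(-1))*(-306 + √(2 + 4)) = -9*(-306 + √6) = 2754 - 9*√6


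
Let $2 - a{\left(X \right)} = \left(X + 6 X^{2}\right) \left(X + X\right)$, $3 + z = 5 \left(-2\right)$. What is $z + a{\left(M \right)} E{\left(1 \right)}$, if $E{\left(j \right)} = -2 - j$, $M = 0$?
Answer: $-19$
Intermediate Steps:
$z = -13$ ($z = -3 + 5 \left(-2\right) = -3 - 10 = -13$)
$a{\left(X \right)} = 2 - 2 X \left(X + 6 X^{2}\right)$ ($a{\left(X \right)} = 2 - \left(X + 6 X^{2}\right) \left(X + X\right) = 2 - \left(X + 6 X^{2}\right) 2 X = 2 - 2 X \left(X + 6 X^{2}\right)$)
$z + a{\left(M \right)} E{\left(1 \right)} = -13 + \left(2 - 12 \cdot 0^{3} - 2 \cdot 0^{2}\right) \left(-2 - 1\right) = -13 + \left(2 - 0 - 0\right) \left(-2 - 1\right) = -13 + \left(2 + 0 + 0\right) \left(-3\right) = -13 + 2 \left(-3\right) = -13 - 6 = -19$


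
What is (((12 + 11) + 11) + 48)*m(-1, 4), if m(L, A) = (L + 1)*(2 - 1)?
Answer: 0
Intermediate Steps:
m(L, A) = 1 + L (m(L, A) = (1 + L)*1 = 1 + L)
(((12 + 11) + 11) + 48)*m(-1, 4) = (((12 + 11) + 11) + 48)*(1 - 1) = ((23 + 11) + 48)*0 = (34 + 48)*0 = 82*0 = 0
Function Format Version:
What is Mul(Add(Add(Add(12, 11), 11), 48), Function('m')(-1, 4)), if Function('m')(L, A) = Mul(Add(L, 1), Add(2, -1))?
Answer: 0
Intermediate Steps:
Function('m')(L, A) = Add(1, L) (Function('m')(L, A) = Mul(Add(1, L), 1) = Add(1, L))
Mul(Add(Add(Add(12, 11), 11), 48), Function('m')(-1, 4)) = Mul(Add(Add(Add(12, 11), 11), 48), Add(1, -1)) = Mul(Add(Add(23, 11), 48), 0) = Mul(Add(34, 48), 0) = Mul(82, 0) = 0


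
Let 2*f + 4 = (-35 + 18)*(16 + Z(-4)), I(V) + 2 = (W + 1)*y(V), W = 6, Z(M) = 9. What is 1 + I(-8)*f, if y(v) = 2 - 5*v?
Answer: -62633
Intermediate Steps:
I(V) = 12 - 35*V (I(V) = -2 + (6 + 1)*(2 - 5*V) = -2 + 7*(2 - 5*V) = -2 + (14 - 35*V) = 12 - 35*V)
f = -429/2 (f = -2 + ((-35 + 18)*(16 + 9))/2 = -2 + (-17*25)/2 = -2 + (½)*(-425) = -2 - 425/2 = -429/2 ≈ -214.50)
1 + I(-8)*f = 1 + (12 - 35*(-8))*(-429/2) = 1 + (12 + 280)*(-429/2) = 1 + 292*(-429/2) = 1 - 62634 = -62633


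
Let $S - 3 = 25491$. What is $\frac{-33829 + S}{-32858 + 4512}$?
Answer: $\frac{8335}{28346} \approx 0.29404$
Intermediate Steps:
$S = 25494$ ($S = 3 + 25491 = 25494$)
$\frac{-33829 + S}{-32858 + 4512} = \frac{-33829 + 25494}{-32858 + 4512} = - \frac{8335}{-28346} = \left(-8335\right) \left(- \frac{1}{28346}\right) = \frac{8335}{28346}$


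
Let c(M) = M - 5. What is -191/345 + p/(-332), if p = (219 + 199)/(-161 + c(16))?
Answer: -312253/572700 ≈ -0.54523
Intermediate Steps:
c(M) = -5 + M
p = -209/75 (p = (219 + 199)/(-161 + (-5 + 16)) = 418/(-161 + 11) = 418/(-150) = 418*(-1/150) = -209/75 ≈ -2.7867)
-191/345 + p/(-332) = -191/345 - 209/75/(-332) = -191*1/345 - 209/75*(-1/332) = -191/345 + 209/24900 = -312253/572700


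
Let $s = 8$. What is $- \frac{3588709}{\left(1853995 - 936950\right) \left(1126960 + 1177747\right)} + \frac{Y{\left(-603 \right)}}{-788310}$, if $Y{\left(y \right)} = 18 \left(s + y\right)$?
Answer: $\frac{251477450164854}{18512321949908585} \approx 0.013584$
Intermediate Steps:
$Y{\left(y \right)} = 144 + 18 y$ ($Y{\left(y \right)} = 18 \left(8 + y\right) = 144 + 18 y$)
$- \frac{3588709}{\left(1853995 - 936950\right) \left(1126960 + 1177747\right)} + \frac{Y{\left(-603 \right)}}{-788310} = - \frac{3588709}{\left(1853995 - 936950\right) \left(1126960 + 1177747\right)} + \frac{144 + 18 \left(-603\right)}{-788310} = - \frac{3588709}{917045 \cdot 2304707} + \left(144 - 10854\right) \left(- \frac{1}{788310}\right) = - \frac{3588709}{2113520030815} - - \frac{119}{8759} = \left(-3588709\right) \frac{1}{2113520030815} + \frac{119}{8759} = - \frac{3588709}{2113520030815} + \frac{119}{8759} = \frac{251477450164854}{18512321949908585}$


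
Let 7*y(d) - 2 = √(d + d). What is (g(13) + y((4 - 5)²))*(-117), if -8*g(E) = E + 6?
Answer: 13689/56 - 117*√2/7 ≈ 220.81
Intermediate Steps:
g(E) = -¾ - E/8 (g(E) = -(E + 6)/8 = -(6 + E)/8 = -¾ - E/8)
y(d) = 2/7 + √2*√d/7 (y(d) = 2/7 + √(d + d)/7 = 2/7 + √(2*d)/7 = 2/7 + (√2*√d)/7 = 2/7 + √2*√d/7)
(g(13) + y((4 - 5)²))*(-117) = ((-¾ - ⅛*13) + (2/7 + √2*√((4 - 5)²)/7))*(-117) = ((-¾ - 13/8) + (2/7 + √2*√((-1)²)/7))*(-117) = (-19/8 + (2/7 + √2*√1/7))*(-117) = (-19/8 + (2/7 + (⅐)*√2*1))*(-117) = (-19/8 + (2/7 + √2/7))*(-117) = (-117/56 + √2/7)*(-117) = 13689/56 - 117*√2/7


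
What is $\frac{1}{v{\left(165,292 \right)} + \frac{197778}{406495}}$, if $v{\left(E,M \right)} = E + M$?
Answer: $\frac{406495}{185965993} \approx 0.0021859$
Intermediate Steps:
$\frac{1}{v{\left(165,292 \right)} + \frac{197778}{406495}} = \frac{1}{\left(165 + 292\right) + \frac{197778}{406495}} = \frac{1}{457 + 197778 \cdot \frac{1}{406495}} = \frac{1}{457 + \frac{197778}{406495}} = \frac{1}{\frac{185965993}{406495}} = \frac{406495}{185965993}$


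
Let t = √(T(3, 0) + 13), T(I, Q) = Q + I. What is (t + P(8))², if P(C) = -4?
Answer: 0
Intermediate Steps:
T(I, Q) = I + Q
t = 4 (t = √((3 + 0) + 13) = √(3 + 13) = √16 = 4)
(t + P(8))² = (4 - 4)² = 0² = 0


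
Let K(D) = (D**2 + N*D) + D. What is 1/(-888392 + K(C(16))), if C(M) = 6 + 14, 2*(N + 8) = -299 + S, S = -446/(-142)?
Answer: -71/63267432 ≈ -1.1222e-6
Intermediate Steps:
S = 223/71 (S = -446*(-1/142) = 223/71 ≈ 3.1408)
N = -11071/71 (N = -8 + (-299 + 223/71)/2 = -8 + (1/2)*(-21006/71) = -8 - 10503/71 = -11071/71 ≈ -155.93)
C(M) = 20
K(D) = D**2 - 11000*D/71 (K(D) = (D**2 - 11071*D/71) + D = D**2 - 11000*D/71)
1/(-888392 + K(C(16))) = 1/(-888392 + (1/71)*20*(-11000 + 71*20)) = 1/(-888392 + (1/71)*20*(-11000 + 1420)) = 1/(-888392 + (1/71)*20*(-9580)) = 1/(-888392 - 191600/71) = 1/(-63267432/71) = -71/63267432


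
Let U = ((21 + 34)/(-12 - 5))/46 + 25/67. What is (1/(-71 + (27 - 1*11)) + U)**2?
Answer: 672696872761/8304021988900 ≈ 0.081009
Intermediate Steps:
U = 15865/52394 (U = (55/(-17))*(1/46) + 25*(1/67) = (55*(-1/17))*(1/46) + 25/67 = -55/17*1/46 + 25/67 = -55/782 + 25/67 = 15865/52394 ≈ 0.30280)
(1/(-71 + (27 - 1*11)) + U)**2 = (1/(-71 + (27 - 1*11)) + 15865/52394)**2 = (1/(-71 + (27 - 11)) + 15865/52394)**2 = (1/(-71 + 16) + 15865/52394)**2 = (1/(-55) + 15865/52394)**2 = (-1/55 + 15865/52394)**2 = (820181/2881670)**2 = 672696872761/8304021988900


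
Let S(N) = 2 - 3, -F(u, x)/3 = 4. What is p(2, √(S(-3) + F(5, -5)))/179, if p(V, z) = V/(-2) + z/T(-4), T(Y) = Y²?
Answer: -1/179 + I*√13/2864 ≈ -0.0055866 + 0.0012589*I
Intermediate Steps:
F(u, x) = -12 (F(u, x) = -3*4 = -12)
S(N) = -1
p(V, z) = -V/2 + z/16 (p(V, z) = V/(-2) + z/((-4)²) = V*(-½) + z/16 = -V/2 + z*(1/16) = -V/2 + z/16)
p(2, √(S(-3) + F(5, -5)))/179 = (-½*2 + √(-1 - 12)/16)/179 = (-1 + √(-13)/16)*(1/179) = (-1 + (I*√13)/16)*(1/179) = (-1 + I*√13/16)*(1/179) = -1/179 + I*√13/2864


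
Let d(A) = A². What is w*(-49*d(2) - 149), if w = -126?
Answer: 43470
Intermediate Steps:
w*(-49*d(2) - 149) = -126*(-49*2² - 149) = -126*(-49*4 - 149) = -126*(-196 - 149) = -126*(-345) = 43470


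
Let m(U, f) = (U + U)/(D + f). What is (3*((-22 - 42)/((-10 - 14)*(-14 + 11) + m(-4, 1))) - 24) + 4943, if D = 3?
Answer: 172069/35 ≈ 4916.3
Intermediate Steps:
m(U, f) = 2*U/(3 + f) (m(U, f) = (U + U)/(3 + f) = (2*U)/(3 + f) = 2*U/(3 + f))
(3*((-22 - 42)/((-10 - 14)*(-14 + 11) + m(-4, 1))) - 24) + 4943 = (3*((-22 - 42)/((-10 - 14)*(-14 + 11) + 2*(-4)/(3 + 1))) - 24) + 4943 = (3*(-64/(-24*(-3) + 2*(-4)/4)) - 24) + 4943 = (3*(-64/(72 + 2*(-4)*(¼))) - 24) + 4943 = (3*(-64/(72 - 2)) - 24) + 4943 = (3*(-64/70) - 24) + 4943 = (3*(-64*1/70) - 24) + 4943 = (3*(-32/35) - 24) + 4943 = (-96/35 - 24) + 4943 = -936/35 + 4943 = 172069/35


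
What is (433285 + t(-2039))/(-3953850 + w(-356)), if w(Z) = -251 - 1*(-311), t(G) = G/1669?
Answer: -361575313/3299437755 ≈ -0.10959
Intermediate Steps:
t(G) = G/1669 (t(G) = G*(1/1669) = G/1669)
w(Z) = 60 (w(Z) = -251 + 311 = 60)
(433285 + t(-2039))/(-3953850 + w(-356)) = (433285 + (1/1669)*(-2039))/(-3953850 + 60) = (433285 - 2039/1669)/(-3953790) = (723150626/1669)*(-1/3953790) = -361575313/3299437755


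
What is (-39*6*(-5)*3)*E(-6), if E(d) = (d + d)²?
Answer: 505440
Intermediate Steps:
E(d) = 4*d² (E(d) = (2*d)² = 4*d²)
(-39*6*(-5)*3)*E(-6) = (-39*6*(-5)*3)*(4*(-6)²) = (-(-1170)*3)*(4*36) = -39*(-90)*144 = 3510*144 = 505440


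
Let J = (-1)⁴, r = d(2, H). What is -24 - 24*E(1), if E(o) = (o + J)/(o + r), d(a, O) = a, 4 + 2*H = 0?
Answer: -40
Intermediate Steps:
H = -2 (H = -2 + (½)*0 = -2 + 0 = -2)
r = 2
J = 1
E(o) = (1 + o)/(2 + o) (E(o) = (o + 1)/(o + 2) = (1 + o)/(2 + o))
-24 - 24*E(1) = -24 - 24*(1 + 1)/(2 + 1) = -24 - 24*2/3 = -24 - 8*2 = -24 - 24*⅔ = -24 - 16 = -40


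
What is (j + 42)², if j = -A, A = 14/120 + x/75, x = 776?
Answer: 89510521/90000 ≈ 994.56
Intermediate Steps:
A = 3139/300 (A = 14/120 + 776/75 = 14*(1/120) + 776*(1/75) = 7/60 + 776/75 = 3139/300 ≈ 10.463)
j = -3139/300 (j = -1*3139/300 = -3139/300 ≈ -10.463)
(j + 42)² = (-3139/300 + 42)² = (9461/300)² = 89510521/90000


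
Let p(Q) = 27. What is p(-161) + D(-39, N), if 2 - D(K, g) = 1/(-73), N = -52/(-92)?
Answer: 2118/73 ≈ 29.014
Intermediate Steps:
N = 13/23 (N = -52*(-1/92) = 13/23 ≈ 0.56522)
D(K, g) = 147/73 (D(K, g) = 2 - 1/(-73) = 2 - 1*(-1/73) = 2 + 1/73 = 147/73)
p(-161) + D(-39, N) = 27 + 147/73 = 2118/73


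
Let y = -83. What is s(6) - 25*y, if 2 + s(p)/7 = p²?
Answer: 2313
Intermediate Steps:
s(p) = -14 + 7*p²
s(6) - 25*y = (-14 + 7*6²) - 25*(-83) = (-14 + 7*36) + 2075 = (-14 + 252) + 2075 = 238 + 2075 = 2313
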